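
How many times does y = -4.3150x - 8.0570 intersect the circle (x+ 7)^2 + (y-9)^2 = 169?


Substitute y = -4.3150x - 8.0570: (x+ 7)^2 + (-4.3150x- 8.0570-9)^2 = 169
Expand to Ax^2 + Bx + C = 0, where b-k = -17.057
A = 1+m^2 = 19.619225
B = 2(m(b-k) - h) = 2(-4.3150*(-17.057) + 7) = 161.20191
C = h^2 + (b-k)^2 - r^2 = 49 + 290.941249 - 169 = 170.941249
disc = B^2-4AC = 25986.0558 - 13414.9393 = 12571.1165
disc > 0

2 intersection points


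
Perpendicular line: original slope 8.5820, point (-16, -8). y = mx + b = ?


Perpendicular slope = -1/m1 = -1/8.5820 = -0.1165
b2 = y0 - m2*x0 = -8 - 16/8.5820 = -8 - 1.8644 = -9.8644

y = -0.1165x - 9.8644


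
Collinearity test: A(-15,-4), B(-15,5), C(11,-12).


-15*(5+ 12) - 15*(-12+ 4) + 11*(-4-5)
= -255 + 120 - 99 = -234

No, not collinear (determinant = -234)


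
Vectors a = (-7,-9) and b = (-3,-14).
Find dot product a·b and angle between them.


a·b = -7*(-3) - 9*(-14) = 21 + 126 = 147
|a| = sqrt(49+81) = 11.4018
|b| = sqrt(9+196) = 14.3178
cos(theta) = 147/(sqrt(130)*sqrt(205)) = 147/sqrt(26650) = 0.900469
theta = arccos(147/sqrt(26650)) = 25.7802 degrees

a·b = 147, theta = 25.7802 deg


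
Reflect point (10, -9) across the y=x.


Reflection rule for y=x: (y, x)
(10, -9) -> (-9, 10)

(-9, 10)


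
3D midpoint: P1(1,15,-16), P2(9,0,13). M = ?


Mx = (1+9)/2 = 5.0000
My = (15+0)/2 = 7.5000
Mz = (-16+13)/2 = -1.5000

M = (5.0000, 7.5000, -1.5000)


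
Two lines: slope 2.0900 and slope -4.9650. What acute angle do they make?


m1-m2 = 7.055
1+m1*m2 = -9.37685
tan(theta) = |7.055/(-9.37685)| = 0.752385
theta = arctan(|7.055/(-9.37685)|) = 36.9572 degrees (acute angle)

36.9572 degrees


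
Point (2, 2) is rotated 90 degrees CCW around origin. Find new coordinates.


cos(90) = 0, sin(90) = 1
x' = 2*0 - 2*1 = -2
y' = 2*1 + 2*0 = 2

(-2, 2)


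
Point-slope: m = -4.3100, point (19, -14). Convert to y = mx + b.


y + 14 = -4.3100(x - 19)
y = -4.3100x - 14 + 4.3100*19
y = -4.3100x + 67.8900

y = -4.3100x + 67.8900


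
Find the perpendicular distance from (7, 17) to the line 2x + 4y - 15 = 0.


|2*7 + 4*17 - 15| = |67| = 67
sqrt(4 + 16) = sqrt(20) = 4.4721
d = 67/sqrt(20) = 14.9817

14.9817


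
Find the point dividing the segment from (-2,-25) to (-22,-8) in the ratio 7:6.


Px = (7*(-22) + 6*(-2))/13 = -166/13 = -12.7692
Py = (7*(-8) + 6*(-25))/13 = -206/13 = -15.8462

P = (-12.7692, -15.8462)


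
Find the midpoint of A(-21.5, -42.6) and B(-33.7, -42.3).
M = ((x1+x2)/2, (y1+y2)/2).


Mx = (-21.5 - 33.7)/2 = -55.2/2 = -27.6000
My = (-42.6 - 42.3)/2 = -84.9/2 = -42.4500

(-27.6000, -42.4500)


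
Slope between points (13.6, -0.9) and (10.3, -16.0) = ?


dy = -16.0 + 0.9 = -15.1
dx = 10.3 - 13.6 = -3.3
m = -15.1/(-3.3) = 4.5758

m = 4.5758


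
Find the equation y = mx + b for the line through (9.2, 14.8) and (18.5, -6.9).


m = (-21.7)/(9.3) = -2.3333
b = y1 - m*x1 = 14.8 - (-21.7*9.2)/(9.3) = 14.8 + 21.4667 = 36.2667

y = -2.3333x + 36.2667


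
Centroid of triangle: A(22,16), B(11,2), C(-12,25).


Gx = (22+11- 12)/3 = 21/3 = 7.0000
Gy = (16+2+25)/3 = 43/3 = 14.3333

G = (7.0000, 14.3333)


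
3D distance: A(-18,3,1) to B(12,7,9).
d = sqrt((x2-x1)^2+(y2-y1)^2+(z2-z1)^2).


dx=30, dy=4, dz=8
d = sqrt(900+16+64) = sqrt(980) = 31.3050

31.3050


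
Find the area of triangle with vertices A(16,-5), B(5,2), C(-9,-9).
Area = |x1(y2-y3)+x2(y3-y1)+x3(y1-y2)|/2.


16*(2+ 9) = 176
5*(-9+ 5) = -20
-9*(-5-2) = 63
sum = 219
Area = |219|/2 = 109.5000

109.5000 sq units


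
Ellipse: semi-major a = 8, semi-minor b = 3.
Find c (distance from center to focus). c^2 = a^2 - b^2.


c^2 = 8^2 - 3^2 = 64 - 9 = 55
c = sqrt(55) = 7.4162

c = 7.4162


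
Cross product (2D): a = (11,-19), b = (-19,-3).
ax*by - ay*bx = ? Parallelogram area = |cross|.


cross = 11*(-3) + 19*(-19) = -33 - 361 = -394
Parallelogram area = |-394| = 394

cross = -394, parallelogram area = 394


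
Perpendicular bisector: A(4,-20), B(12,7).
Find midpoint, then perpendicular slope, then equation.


Midpoint = (8, -6.5)
Slope of AB = dy/dx = 27/8 = 3.3750
Perp slope = -dx/dy = -8/27 = -0.2963
b = My - (perp slope)*Mx = -6.5 + (8*8)/27 = -6.5 + 2.3704 = -4.1296

y = -0.2963x - 4.1296


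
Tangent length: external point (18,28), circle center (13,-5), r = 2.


d = sqrt((18-13)^2 + (28+ 5)^2) = sqrt(25+1089) = 33.3766
L = sqrt(1114.0000 - 4) = sqrt(1110.0000) = 33.3167

33.3167


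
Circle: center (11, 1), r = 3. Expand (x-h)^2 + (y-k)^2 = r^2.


(x-11)^2 + (y-1)^2 = 3^2
D = -2h = -22, E = -2k = -2
F = h^2+k^2-r^2 = 121+1-9 = 113

x^2 + y^2 - 22x - 2y + 113 = 0


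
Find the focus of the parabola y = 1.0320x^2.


a = 1.0320
4a = 4.1280
focus = (0, 1/4.1280) = (0, 0.2422)

Focus = (0, 0.2422)


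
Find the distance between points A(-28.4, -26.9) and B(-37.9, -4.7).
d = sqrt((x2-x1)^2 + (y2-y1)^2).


dx = -37.9 + 28.4 = -9.5
dy = -4.7 + 26.9 = 22.2
d = sqrt(90.25 + 492.84) = sqrt(583.09) = 24.1473

24.1473


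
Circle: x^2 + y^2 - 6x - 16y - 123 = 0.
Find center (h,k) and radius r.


h = -D/2 = 6/2 = 3
k = -E/2 = 16/2 = 8
r^2 = h^2 + k^2 - F = 9 + 64 + 123 = 196
r = 14

Center (3, 8), radius = 14


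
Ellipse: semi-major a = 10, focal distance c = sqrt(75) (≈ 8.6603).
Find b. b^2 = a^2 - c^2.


b^2 = 10^2 - (sqrt(75))^2 = 100 - 75 = 25
b = sqrt(25) = 5

b = 5


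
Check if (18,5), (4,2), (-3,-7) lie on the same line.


18*(2+ 7) + 4*(-7-5) - 3*(5-2)
= 162 - 48 - 9 = 105

No, not collinear (determinant = 105)


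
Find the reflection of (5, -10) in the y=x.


Reflection rule for y=x: (y, x)
(5, -10) -> (-10, 5)

(-10, 5)


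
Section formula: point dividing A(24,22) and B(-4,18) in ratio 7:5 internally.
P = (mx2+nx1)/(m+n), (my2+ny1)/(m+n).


Px = (7*(-4) + 5*24)/12 = 92/12 = 7.6667
Py = (7*18 + 5*22)/12 = 236/12 = 19.6667

P = (7.6667, 19.6667)


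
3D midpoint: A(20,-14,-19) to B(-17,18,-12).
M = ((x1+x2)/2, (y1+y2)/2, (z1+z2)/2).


Mx = (20- 17)/2 = 1.5000
My = (-14+18)/2 = 2.0000
Mz = (-19- 12)/2 = -15.5000

M = (1.5000, 2.0000, -15.5000)


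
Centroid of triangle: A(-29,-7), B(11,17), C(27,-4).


Gx = (-29+11+27)/3 = 9/3 = 3.0000
Gy = (-7+17- 4)/3 = 6/3 = 2.0000

G = (3.0000, 2.0000)


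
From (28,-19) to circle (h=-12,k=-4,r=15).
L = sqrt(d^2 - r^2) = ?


d = sqrt((28+ 12)^2 + (-19+ 4)^2) = sqrt(1600+225) = 42.7200
L = sqrt(1825.0000 - 225) = sqrt(1600.0000) = 40.0000

40.0000


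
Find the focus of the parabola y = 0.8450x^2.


a = 0.8450
4a = 3.3800
focus = (0, 1/3.3800) = (0, 0.2959)

Focus = (0, 0.2959)


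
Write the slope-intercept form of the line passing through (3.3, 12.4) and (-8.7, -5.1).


m = (-17.5)/(-12.0) = 1.4583
b = y1 - m*x1 = 12.4 - (-17.5*3.3)/(-12.0) = 12.4 - 4.8125 = 7.5875

y = 1.4583x + 7.5875


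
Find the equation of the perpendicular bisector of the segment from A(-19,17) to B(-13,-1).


Midpoint = (-16, 8)
Slope of AB = dy/dx = -18/6 = -3.0000
Perp slope = -dx/dy = 6/18 = 0.3333
b = My - (perp slope)*Mx = 8 + (6*(-16))/(-18) = 8 + 5.3333 = 13.3333

y = 0.3333x + 13.3333


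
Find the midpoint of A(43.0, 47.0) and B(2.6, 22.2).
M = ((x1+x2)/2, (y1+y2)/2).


Mx = (43.0 + 2.6)/2 = 45.6/2 = 22.8000
My = (47.0 + 22.2)/2 = 69.2/2 = 34.6000

(22.8000, 34.6000)


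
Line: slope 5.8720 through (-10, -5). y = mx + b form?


y + 5 = 5.8720(x + 10)
y = 5.8720x - 5 - 5.8720*(-10)
y = 5.8720x + 53.7200

y = 5.8720x + 53.7200


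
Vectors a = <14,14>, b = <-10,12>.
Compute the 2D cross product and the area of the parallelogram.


cross = 14*12 - 14*(-10) = 168 + 140 = 308
Parallelogram area = |308| = 308

cross = 308, parallelogram area = 308


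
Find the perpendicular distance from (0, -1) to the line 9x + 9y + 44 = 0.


|9*0 + 9*(-1) + 44| = |35| = 35
sqrt(81 + 81) = sqrt(162) = 12.7279
d = 35/sqrt(162) = 2.7499

2.7499


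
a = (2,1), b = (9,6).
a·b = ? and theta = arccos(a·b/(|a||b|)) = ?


a·b = 2*9 + 1*6 = 18 + 6 = 24
|a| = sqrt(4+1) = 2.2361
|b| = sqrt(81+36) = 10.8167
cos(theta) = 24/(sqrt(5)*sqrt(117)) = 24/sqrt(585) = 0.992278
theta = arccos(24/sqrt(585)) = 7.1250 degrees

a·b = 24, theta = 7.1250 deg


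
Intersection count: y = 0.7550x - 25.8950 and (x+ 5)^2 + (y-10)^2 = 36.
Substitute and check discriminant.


Substitute y = 0.7550x - 25.8950: (x+ 5)^2 + (0.7550x- 25.8950-10)^2 = 36
Expand to Ax^2 + Bx + C = 0, where b-k = -35.895
A = 1+m^2 = 1.570025
B = 2(m(b-k) - h) = 2(0.7550*(-35.895) + 5) = -44.20145
C = h^2 + (b-k)^2 - r^2 = 25 + 1288.451025 - 36 = 1277.451025
disc = B^2-4AC = 1953.7682 - 8022.5202 = -6068.7520
disc < 0

0 intersection points


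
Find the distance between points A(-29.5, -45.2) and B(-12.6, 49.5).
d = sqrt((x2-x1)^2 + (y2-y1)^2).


dx = -12.6 + 29.5 = 16.9
dy = 49.5 + 45.2 = 94.7
d = sqrt(285.61 + 8968.09) = sqrt(9253.7) = 96.1962

96.1962


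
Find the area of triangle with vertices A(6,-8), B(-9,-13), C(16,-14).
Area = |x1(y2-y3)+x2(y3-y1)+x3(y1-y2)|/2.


6*(-13+ 14) = 6
-9*(-14+ 8) = 54
16*(-8+ 13) = 80
sum = 140
Area = |140|/2 = 70.0000

70.0000 sq units


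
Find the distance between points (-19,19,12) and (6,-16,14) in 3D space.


dx=25, dy=-35, dz=2
d = sqrt(625+1225+4) = sqrt(1854) = 43.0581

43.0581


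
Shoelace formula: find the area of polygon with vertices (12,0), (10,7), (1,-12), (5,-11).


sum(xi*y_{i+1}) = 12*7 + 10*(-12) + 1*(-11) + 5*0 = -47
sum(yi*x_{i+1}) = 0*10 + 7*1 - 12*5 - 11*12 = -185
Area = |-47 + 185|/2 = 138/2 = 69.0000

69.0000 sq units


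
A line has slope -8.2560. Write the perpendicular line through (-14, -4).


Perpendicular slope = -1/m1 = -1/(-8.2560) = 0.1211
b2 = y0 - m2*x0 = -4 - 14/(-8.2560) = -4 + 1.6957 = -2.3043

y = 0.1211x - 2.3043


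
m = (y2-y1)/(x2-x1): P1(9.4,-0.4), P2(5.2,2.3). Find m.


dy = 2.3 + 0.4 = 2.7
dx = 5.2 - 9.4 = -4.2
m = 2.7/(-4.2) = -0.6429

m = -0.6429


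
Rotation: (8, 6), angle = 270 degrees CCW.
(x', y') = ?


cos(270) = 0, sin(270) = -1
x' = 8*0 - 6*(-1) = 6
y' = 8*(-1) + 6*0 = -8

(6, -8)


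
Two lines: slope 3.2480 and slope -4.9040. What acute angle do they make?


m1-m2 = 8.152
1+m1*m2 = -14.928192
tan(theta) = |8.152/(-14.928192)| = 0.546081
theta = arctan(|8.152/(-14.928192)|) = 28.6381 degrees (acute angle)

28.6381 degrees


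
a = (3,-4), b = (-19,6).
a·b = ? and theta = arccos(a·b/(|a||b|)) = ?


a·b = 3*(-19) - 4*6 = -57 - 24 = -81
|a| = sqrt(9+16) = 5.0000
|b| = sqrt(361+36) = 19.9249
cos(theta) = -81/(sqrt(25)*sqrt(397)) = -81/sqrt(9925) = -0.813055
theta = arccos(-81/sqrt(9925)) = 144.3955 degrees

a·b = -81, theta = 144.3955 deg


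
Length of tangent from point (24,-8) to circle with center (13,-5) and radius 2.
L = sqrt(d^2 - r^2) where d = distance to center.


d = sqrt((24-13)^2 + (-8+ 5)^2) = sqrt(121+9) = 11.4018
L = sqrt(130.0000 - 4) = sqrt(126.0000) = 11.2250

11.2250


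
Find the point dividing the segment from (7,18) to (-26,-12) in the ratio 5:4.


Px = (5*(-26) + 4*7)/9 = -102/9 = -11.3333
Py = (5*(-12) + 4*18)/9 = 12/9 = 1.3333

P = (-11.3333, 1.3333)


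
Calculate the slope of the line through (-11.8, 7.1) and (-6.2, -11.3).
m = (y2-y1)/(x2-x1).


dy = -11.3 - 7.1 = -18.4
dx = -6.2 + 11.8 = 5.6
m = -18.4/5.6 = -3.2857

m = -3.2857


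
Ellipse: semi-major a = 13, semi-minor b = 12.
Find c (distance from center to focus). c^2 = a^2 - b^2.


c^2 = 13^2 - 12^2 = 169 - 144 = 25
c = sqrt(25) = 5.0000

c = 5.0000


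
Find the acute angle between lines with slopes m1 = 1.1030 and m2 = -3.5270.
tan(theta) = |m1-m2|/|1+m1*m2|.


m1-m2 = 4.63
1+m1*m2 = -2.890281
tan(theta) = |4.63/(-2.890281)| = 1.601920
theta = arctan(|4.63/(-2.890281)|) = 58.0255 degrees (acute angle)

58.0255 degrees


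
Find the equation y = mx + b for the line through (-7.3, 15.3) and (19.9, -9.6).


m = (-24.9)/(27.2) = -0.9154
b = y1 - m*x1 = 15.3 - (-24.9*(-7.3))/(27.2) = 15.3 - 6.6827 = 8.6173

y = -0.9154x + 8.6173


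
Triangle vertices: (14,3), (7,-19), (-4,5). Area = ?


14*(-19-5) = -336
7*(5-3) = 14
-4*(3+ 19) = -88
sum = -410
Area = |-410|/2 = 205.0000

205.0000 sq units


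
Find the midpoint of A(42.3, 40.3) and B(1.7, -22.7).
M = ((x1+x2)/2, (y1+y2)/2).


Mx = (42.3 + 1.7)/2 = 44.0/2 = 22.0000
My = (40.3 - 22.7)/2 = 17.6/2 = 8.8000

(22.0000, 8.8000)


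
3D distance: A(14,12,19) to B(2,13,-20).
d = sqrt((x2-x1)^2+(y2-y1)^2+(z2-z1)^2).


dx=-12, dy=1, dz=-39
d = sqrt(144+1+1521) = sqrt(1666) = 40.8167

40.8167


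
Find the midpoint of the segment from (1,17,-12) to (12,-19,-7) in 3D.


Mx = (1+12)/2 = 6.5000
My = (17- 19)/2 = -1.0000
Mz = (-12- 7)/2 = -9.5000

M = (6.5000, -1.0000, -9.5000)


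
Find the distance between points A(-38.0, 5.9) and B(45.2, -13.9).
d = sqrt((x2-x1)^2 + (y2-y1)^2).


dx = 45.2 + 38.0 = 83.2
dy = -13.9 - 5.9 = -19.8
d = sqrt(6922.24 + 392.04) = sqrt(7314.28) = 85.5236

85.5236


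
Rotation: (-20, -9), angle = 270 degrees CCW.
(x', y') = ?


cos(270) = 0, sin(270) = -1
x' = -20*0 + 9*(-1) = -9
y' = -20*(-1) - 9*0 = 20

(-9, 20)


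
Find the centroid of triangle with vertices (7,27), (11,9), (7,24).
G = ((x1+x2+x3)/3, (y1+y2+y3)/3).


Gx = (7+11+7)/3 = 25/3 = 8.3333
Gy = (27+9+24)/3 = 60/3 = 20.0000

G = (8.3333, 20.0000)


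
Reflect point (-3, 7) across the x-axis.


Reflection rule for x-axis: (x, -y)
(-3, 7) -> (-3, -7)

(-3, -7)


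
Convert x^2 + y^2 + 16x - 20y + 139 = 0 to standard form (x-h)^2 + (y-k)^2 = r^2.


h = -D/2 = -16/2 = -8
k = -E/2 = 20/2 = 10
r^2 = h^2 + k^2 - F = 64 + 100 - 139 = 25
r = 5

Center (-8, 10), radius = 5


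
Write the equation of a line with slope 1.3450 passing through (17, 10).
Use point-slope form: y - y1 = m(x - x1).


y - 10 = 1.3450(x - 17)
y = 1.3450x + 10 - 1.3450*17
y = 1.3450x - 12.8650

y = 1.3450x - 12.8650


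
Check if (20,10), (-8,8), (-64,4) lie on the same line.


20*(8-4) - 8*(4-10) - 64*(10-8)
= 80 + 48 - 128 = 0

Yes, collinear (determinant = 0)


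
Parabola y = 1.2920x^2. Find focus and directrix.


a = 1.2920
1/(4a) = 0.1935
Focus = (0, 0.1935)
Directrix: y = -0.1935

Focus = (0, 0.1935), Directrix: y = -0.1935


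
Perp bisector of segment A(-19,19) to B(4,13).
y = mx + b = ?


Midpoint = (-7.5, 16)
Slope of AB = dy/dx = -6/23 = -0.2609
Perp slope = -dx/dy = 23/6 = 3.8333
b = My - (perp slope)*Mx = 16 + (23*(-7.5))/(-6) = 16 + 28.7500 = 44.7500

y = 3.8333x + 44.7500


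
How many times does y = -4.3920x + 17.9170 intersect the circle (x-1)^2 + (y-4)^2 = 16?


Substitute y = -4.3920x + 17.9170: (x-1)^2 + (-4.3920x+17.9170-4)^2 = 16
Expand to Ax^2 + Bx + C = 0, where b-k = 13.917
A = 1+m^2 = 20.289664
B = 2(m(b-k) - h) = 2(-4.3920*13.917 - 1) = -124.246928
C = h^2 + (b-k)^2 - r^2 = 1 + 193.682889 - 16 = 178.682889
disc = B^2-4AC = 15437.2991 - 14501.6631 = 935.6360
disc > 0

2 intersection points


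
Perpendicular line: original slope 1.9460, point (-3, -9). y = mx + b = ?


Perpendicular slope = -1/m1 = -1/1.9460 = -0.5139
b2 = y0 - m2*x0 = -9 - 3/1.9460 = -9 - 1.5416 = -10.5416

y = -0.5139x - 10.5416


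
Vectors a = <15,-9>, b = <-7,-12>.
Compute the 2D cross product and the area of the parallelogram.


cross = 15*(-12) + 9*(-7) = -180 - 63 = -243
Parallelogram area = |-243| = 243

cross = -243, parallelogram area = 243


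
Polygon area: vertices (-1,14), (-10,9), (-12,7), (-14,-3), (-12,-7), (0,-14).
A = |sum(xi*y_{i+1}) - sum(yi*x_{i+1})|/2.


sum(xi*y_{i+1}) = -1*9 - 10*7 - 12*(-3) - 14*(-7) - 12*(-14) + 0*14 = 223
sum(yi*x_{i+1}) = 14*(-10) + 9*(-12) + 7*(-14) - 3*(-12) - 7*0 - 14*(-1) = -296
Area = |223 + 296|/2 = 519/2 = 259.5000

259.5000 sq units


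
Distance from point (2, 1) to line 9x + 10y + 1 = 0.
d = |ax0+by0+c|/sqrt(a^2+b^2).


|9*2 + 10*1 + 1| = |29| = 29
sqrt(81 + 100) = sqrt(181) = 13.4536
d = 29/sqrt(181) = 2.1556

2.1556


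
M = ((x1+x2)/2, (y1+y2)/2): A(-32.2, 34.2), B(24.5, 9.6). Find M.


Mx = (-32.2 + 24.5)/2 = -7.7/2 = -3.8500
My = (34.2 + 9.6)/2 = 43.8/2 = 21.9000

(-3.8500, 21.9000)


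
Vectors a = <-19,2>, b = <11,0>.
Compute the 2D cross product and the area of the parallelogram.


cross = -19*0 - 2*11 = 0 - 22 = -22
Parallelogram area = |-22| = 22

cross = -22, parallelogram area = 22


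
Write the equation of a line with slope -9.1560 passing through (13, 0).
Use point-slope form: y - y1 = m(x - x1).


y - 0 = -9.1560(x - 13)
y = -9.1560x + 0 + 9.1560*13
y = -9.1560x + 119.0280

y = -9.1560x + 119.0280


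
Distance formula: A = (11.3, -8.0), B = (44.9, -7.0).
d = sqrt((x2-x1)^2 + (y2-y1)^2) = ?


dx = 44.9 - 11.3 = 33.6
dy = -7.0 + 8.0 = 1.0
d = sqrt(1128.96 + 1.0) = sqrt(1129.96) = 33.6149

33.6149


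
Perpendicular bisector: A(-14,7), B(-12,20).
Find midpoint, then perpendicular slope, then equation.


Midpoint = (-13, 13.5)
Slope of AB = dy/dx = 13/2 = 6.5000
Perp slope = -dx/dy = -2/13 = -0.1538
b = My - (perp slope)*Mx = 13.5 + (2*(-13))/13 = 13.5 - 2.0000 = 11.5000

y = -0.1538x + 11.5000


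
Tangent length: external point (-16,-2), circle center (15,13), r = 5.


d = sqrt((-16-15)^2 + (-2-13)^2) = sqrt(961+225) = 34.4384
L = sqrt(1186.0000 - 25) = sqrt(1161.0000) = 34.0735

34.0735


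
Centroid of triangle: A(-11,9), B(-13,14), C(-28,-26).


Gx = (-11- 13- 28)/3 = -52/3 = -17.3333
Gy = (9+14- 26)/3 = -3/3 = -1.0000

G = (-17.3333, -1.0000)


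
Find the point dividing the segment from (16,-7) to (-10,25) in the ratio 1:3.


Px = (1*(-10) + 3*16)/4 = 38/4 = 9.5000
Py = (1*25 + 3*(-7))/4 = 4/4 = 1.0000

P = (9.5000, 1.0000)


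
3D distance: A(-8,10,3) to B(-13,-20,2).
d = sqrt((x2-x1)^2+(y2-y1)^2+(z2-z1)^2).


dx=-5, dy=-30, dz=-1
d = sqrt(25+900+1) = sqrt(926) = 30.4302

30.4302


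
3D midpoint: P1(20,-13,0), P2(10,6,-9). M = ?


Mx = (20+10)/2 = 15.0000
My = (-13+6)/2 = -3.5000
Mz = (0- 9)/2 = -4.5000

M = (15.0000, -3.5000, -4.5000)


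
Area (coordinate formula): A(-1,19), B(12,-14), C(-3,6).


-1*(-14-6) = 20
12*(6-19) = -156
-3*(19+ 14) = -99
sum = -235
Area = |-235|/2 = 117.5000

117.5000 sq units


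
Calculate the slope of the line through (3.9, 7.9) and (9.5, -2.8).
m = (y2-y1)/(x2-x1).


dy = -2.8 - 7.9 = -10.7
dx = 9.5 - 3.9 = 5.6
m = -10.7/5.6 = -1.9107

m = -1.9107


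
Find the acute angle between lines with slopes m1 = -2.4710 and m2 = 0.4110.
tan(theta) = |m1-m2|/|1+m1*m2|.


m1-m2 = -2.882
1+m1*m2 = -0.015581
tan(theta) = |-2.882/(-0.015581)| = 184.968872
theta = arctan(|-2.882/(-0.015581)|) = 89.6902 degrees (acute angle)

89.6902 degrees


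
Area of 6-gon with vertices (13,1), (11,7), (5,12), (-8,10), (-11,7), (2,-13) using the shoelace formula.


sum(xi*y_{i+1}) = 13*7 + 11*12 + 5*10 - 8*7 - 11*(-13) + 2*1 = 362
sum(yi*x_{i+1}) = 1*11 + 7*5 + 12*(-8) + 10*(-11) + 7*2 - 13*13 = -315
Area = |362 + 315|/2 = 677/2 = 338.5000

338.5000 sq units


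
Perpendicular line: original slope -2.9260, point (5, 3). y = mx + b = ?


Perpendicular slope = -1/m1 = -1/(-2.9260) = 0.3418
b2 = y0 - m2*x0 = 3 + 5/(-2.9260) = 3 - 1.7088 = 1.2912

y = 0.3418x + 1.2912


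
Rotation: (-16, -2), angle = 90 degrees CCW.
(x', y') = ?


cos(90) = 0, sin(90) = 1
x' = -16*0 + 2*1 = 2
y' = -16*1 - 2*0 = -16

(2, -16)


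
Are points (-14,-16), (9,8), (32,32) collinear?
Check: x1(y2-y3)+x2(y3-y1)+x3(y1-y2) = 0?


-14*(8-32) + 9*(32+ 16) + 32*(-16-8)
= 336 + 432 - 768 = 0

Yes, collinear (determinant = 0)


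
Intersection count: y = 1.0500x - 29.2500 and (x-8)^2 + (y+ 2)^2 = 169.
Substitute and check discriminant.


Substitute y = 1.0500x - 29.2500: (x-8)^2 + (1.0500x- 29.2500+ 2)^2 = 169
Expand to Ax^2 + Bx + C = 0, where b-k = -27.25
A = 1+m^2 = 2.1025
B = 2(m(b-k) - h) = 2(1.0500*(-27.25) - 8) = -73.225
C = h^2 + (b-k)^2 - r^2 = 64 + 742.5625 - 169 = 637.5625
disc = B^2-4AC = 5361.9006 - 5361.9006 = 0
disc = 0

1 intersection point (tangent)


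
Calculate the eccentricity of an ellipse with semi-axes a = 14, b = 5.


c = sqrt(196-25) = sqrt(171) = 13.0767
e = c/a = sqrt(171)/14 = 0.9340

e = 0.9340


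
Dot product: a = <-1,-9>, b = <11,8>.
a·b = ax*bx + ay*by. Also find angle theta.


a·b = -1*11 - 9*8 = -11 - 72 = -83
|a| = sqrt(1+81) = 9.0554
|b| = sqrt(121+64) = 13.6015
cos(theta) = -83/(sqrt(82)*sqrt(185)) = -83/sqrt(15170) = -0.673884
theta = arccos(-83/sqrt(15170)) = 132.3676 degrees

a·b = -83, theta = 132.3676 deg


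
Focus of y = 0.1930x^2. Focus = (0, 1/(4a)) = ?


a = 0.1930
4a = 0.7720
focus = (0, 1/0.7720) = (0, 1.2953)

Focus = (0, 1.2953)


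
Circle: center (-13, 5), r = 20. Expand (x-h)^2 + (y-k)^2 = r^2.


(x+ 13)^2 + (y-5)^2 = 20^2
D = -2h = 26, E = -2k = -10
F = h^2+k^2-r^2 = 169+25-400 = -206

x^2 + y^2 + 26x - 10y - 206 = 0


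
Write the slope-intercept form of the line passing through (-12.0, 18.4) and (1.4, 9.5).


m = (-8.9)/(13.4) = -0.6642
b = y1 - m*x1 = 18.4 - (-8.9*(-12.0))/(13.4) = 18.4 - 7.9701 = 10.4299

y = -0.6642x + 10.4299


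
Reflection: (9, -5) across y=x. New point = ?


Reflection rule for y=x: (y, x)
(9, -5) -> (-5, 9)

(-5, 9)


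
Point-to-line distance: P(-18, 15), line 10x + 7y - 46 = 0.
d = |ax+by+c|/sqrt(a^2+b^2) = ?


|10*(-18) + 7*15 - 46| = |-121| = 121
sqrt(100 + 49) = sqrt(149) = 12.2066
d = 121/sqrt(149) = 9.9127

9.9127


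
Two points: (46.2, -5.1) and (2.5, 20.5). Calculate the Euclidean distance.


dx = 2.5 - 46.2 = -43.7
dy = 20.5 + 5.1 = 25.6
d = sqrt(1909.69 + 655.36) = sqrt(2565.05) = 50.6463

50.6463


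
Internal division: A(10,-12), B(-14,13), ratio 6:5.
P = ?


Px = (6*(-14) + 5*10)/11 = -34/11 = -3.0909
Py = (6*13 + 5*(-12))/11 = 18/11 = 1.6364

P = (-3.0909, 1.6364)


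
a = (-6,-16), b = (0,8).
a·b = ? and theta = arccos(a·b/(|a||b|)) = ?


a·b = -6*0 - 16*8 = 0 - 128 = -128
|a| = sqrt(36+256) = 17.0880
|b| = sqrt(0+64) = 8.0000
cos(theta) = -128/(sqrt(292)*sqrt(64)) = -128/sqrt(18688) = -0.936329
theta = arccos(-128/sqrt(18688)) = 159.4440 degrees

a·b = -128, theta = 159.4440 deg


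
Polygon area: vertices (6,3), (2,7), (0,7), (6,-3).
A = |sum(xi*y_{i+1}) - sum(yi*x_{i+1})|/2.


sum(xi*y_{i+1}) = 6*7 + 2*7 + 0*(-3) + 6*3 = 74
sum(yi*x_{i+1}) = 3*2 + 7*0 + 7*6 - 3*6 = 30
Area = |74 - 30|/2 = 44/2 = 22.0000

22.0000 sq units


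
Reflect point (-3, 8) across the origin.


Reflection rule for origin: (-x, -y)
(-3, 8) -> (3, -8)

(3, -8)


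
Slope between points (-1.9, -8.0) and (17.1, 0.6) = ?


dy = 0.6 + 8.0 = 8.6
dx = 17.1 + 1.9 = 19.0
m = 8.6/19.0 = 0.4526

m = 0.4526


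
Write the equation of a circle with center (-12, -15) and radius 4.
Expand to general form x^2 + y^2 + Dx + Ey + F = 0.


(x+ 12)^2 + (y+ 15)^2 = 4^2
D = -2h = 24, E = -2k = 30
F = h^2+k^2-r^2 = 144+225-16 = 353

x^2 + y^2 + 24x + 30y + 353 = 0


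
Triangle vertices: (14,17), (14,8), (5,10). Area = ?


14*(8-10) = -28
14*(10-17) = -98
5*(17-8) = 45
sum = -81
Area = |-81|/2 = 40.5000

40.5000 sq units


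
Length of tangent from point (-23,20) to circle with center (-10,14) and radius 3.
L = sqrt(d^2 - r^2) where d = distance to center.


d = sqrt((-23+ 10)^2 + (20-14)^2) = sqrt(169+36) = 14.3178
L = sqrt(205.0000 - 9) = sqrt(196.0000) = 14.0000

14.0000


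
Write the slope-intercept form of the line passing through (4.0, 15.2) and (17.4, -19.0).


m = (-34.2)/(13.4) = -2.5522
b = y1 - m*x1 = 15.2 - (-34.2*4.0)/(13.4) = 15.2 + 10.2090 = 25.4090

y = -2.5522x + 25.4090


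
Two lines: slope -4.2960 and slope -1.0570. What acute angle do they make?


m1-m2 = -3.239
1+m1*m2 = 5.540872
tan(theta) = |-3.239/5.540872| = 0.584565
theta = arctan(|-3.239/5.540872|) = 30.3091 degrees (acute angle)

30.3091 degrees


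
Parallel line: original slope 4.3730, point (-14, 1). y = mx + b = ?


Parallel lines have equal slopes.
m2 = 4.3730
b2 = 1 - 4.3730*(-14) = 62.2220

y = 4.3730x + 62.2220


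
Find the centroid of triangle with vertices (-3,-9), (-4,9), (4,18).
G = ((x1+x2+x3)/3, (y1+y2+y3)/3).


Gx = (-3- 4+4)/3 = -3/3 = -1.0000
Gy = (-9+9+18)/3 = 18/3 = 6.0000

G = (-1.0000, 6.0000)


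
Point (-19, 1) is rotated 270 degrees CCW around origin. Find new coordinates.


cos(270) = 0, sin(270) = -1
x' = -19*0 - 1*(-1) = 1
y' = -19*(-1) + 1*0 = 19

(1, 19)


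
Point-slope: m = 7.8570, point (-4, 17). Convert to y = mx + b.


y - 17 = 7.8570(x + 4)
y = 7.8570x + 17 - 7.8570*(-4)
y = 7.8570x + 48.4280

y = 7.8570x + 48.4280


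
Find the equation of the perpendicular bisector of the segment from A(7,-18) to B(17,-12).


Midpoint = (12, -15)
Slope of AB = dy/dx = 6/10 = 0.6000
Perp slope = -dx/dy = -10/6 = -1.6667
b = My - (perp slope)*Mx = -15 + (10*12)/6 = -15 + 20.0000 = 5.0000

y = -1.6667x + 5.0000


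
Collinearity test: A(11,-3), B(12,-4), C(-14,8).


11*(-4-8) + 12*(8+ 3) - 14*(-3+ 4)
= -132 + 132 - 14 = -14

No, not collinear (determinant = -14)


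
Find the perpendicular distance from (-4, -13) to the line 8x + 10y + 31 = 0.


|8*(-4) + 10*(-13) + 31| = |-131| = 131
sqrt(64 + 100) = sqrt(164) = 12.8062
d = 131/sqrt(164) = 10.2294

10.2294


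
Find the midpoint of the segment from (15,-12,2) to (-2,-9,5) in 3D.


Mx = (15- 2)/2 = 6.5000
My = (-12- 9)/2 = -10.5000
Mz = (2+5)/2 = 3.5000

M = (6.5000, -10.5000, 3.5000)


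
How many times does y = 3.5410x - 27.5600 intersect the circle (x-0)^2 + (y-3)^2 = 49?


Substitute y = 3.5410x - 27.5600: (x-0)^2 + (3.5410x- 27.5600-3)^2 = 49
Expand to Ax^2 + Bx + C = 0, where b-k = -30.56
A = 1+m^2 = 13.538681
B = 2(m(b-k) - h) = 2(3.5410*(-30.56) - 0) = -216.42592
C = h^2 + (b-k)^2 - r^2 = 0 + 933.9136 - 49 = 884.9136
disc = B^2-4AC = 46840.1788 - 47922.2518 = -1082.0730
disc < 0

0 intersection points


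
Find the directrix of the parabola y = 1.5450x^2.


a = 1.5450
1/(4a) = 0.1618
directrix: y = -0.1618 = -0.1618

y = -0.1618


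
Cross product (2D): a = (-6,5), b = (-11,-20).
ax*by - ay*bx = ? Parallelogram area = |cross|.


cross = -6*(-20) - 5*(-11) = 120 + 55 = 175
Parallelogram area = |175| = 175

cross = 175, parallelogram area = 175


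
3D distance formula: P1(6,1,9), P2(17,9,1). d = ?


dx=11, dy=8, dz=-8
d = sqrt(121+64+64) = sqrt(249) = 15.7797

15.7797


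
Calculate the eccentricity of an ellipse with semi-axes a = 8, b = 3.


c = sqrt(64-9) = sqrt(55) = 7.4162
e = c/a = sqrt(55)/8 = 0.9270

e = 0.9270


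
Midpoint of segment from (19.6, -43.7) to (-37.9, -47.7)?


Mx = (19.6 - 37.9)/2 = -18.3/2 = -9.1500
My = (-43.7 - 47.7)/2 = -91.4/2 = -45.7000

(-9.1500, -45.7000)


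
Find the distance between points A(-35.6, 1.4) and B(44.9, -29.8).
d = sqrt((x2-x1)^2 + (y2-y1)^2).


dx = 44.9 + 35.6 = 80.5
dy = -29.8 - 1.4 = -31.2
d = sqrt(6480.25 + 973.44) = sqrt(7453.69) = 86.3348

86.3348


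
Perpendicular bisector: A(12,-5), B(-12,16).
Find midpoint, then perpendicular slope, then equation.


Midpoint = (0, 5.5)
Slope of AB = dy/dx = 21/(-24) = -0.8750
Perp slope = -dx/dy = 24/21 = 1.1429
b = My - (perp slope)*Mx = 5.5 + (-24*0)/21 = 5.5 + 0 = 5.5000

y = 1.1429x + 5.5000


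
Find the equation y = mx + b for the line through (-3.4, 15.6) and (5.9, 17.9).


m = (2.3)/(9.3) = 0.2473
b = y1 - m*x1 = 15.6 - (2.3*(-3.4))/(9.3) = 15.6 + 0.8409 = 16.4409

y = 0.2473x + 16.4409


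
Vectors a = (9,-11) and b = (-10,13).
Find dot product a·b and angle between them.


a·b = 9*(-10) - 11*13 = -90 - 143 = -233
|a| = sqrt(81+121) = 14.2127
|b| = sqrt(100+169) = 16.4012
cos(theta) = -233/(sqrt(202)*sqrt(269)) = -233/sqrt(54338) = -0.999549
theta = arccos(-233/sqrt(54338)) = 178.2792 degrees

a·b = -233, theta = 178.2792 deg


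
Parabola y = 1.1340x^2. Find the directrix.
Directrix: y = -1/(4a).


a = 1.1340
1/(4a) = 0.2205
directrix: y = -0.2205 = -0.2205

y = -0.2205


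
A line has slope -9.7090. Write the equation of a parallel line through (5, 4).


Parallel lines have equal slopes.
m2 = -9.7090
b2 = 4 + 9.7090*5 = 52.5450

y = -9.7090x + 52.5450


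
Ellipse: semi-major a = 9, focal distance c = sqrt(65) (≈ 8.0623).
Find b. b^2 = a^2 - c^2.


b^2 = 9^2 - (sqrt(65))^2 = 81 - 65 = 16
b = sqrt(16) = 4

b = 4


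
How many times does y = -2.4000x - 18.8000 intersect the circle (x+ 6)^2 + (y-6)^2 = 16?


Substitute y = -2.4000x - 18.8000: (x+ 6)^2 + (-2.4000x- 18.8000-6)^2 = 16
Expand to Ax^2 + Bx + C = 0, where b-k = -24.8
A = 1+m^2 = 6.76
B = 2(m(b-k) - h) = 2(-2.4000*(-24.8) + 6) = 131.04
C = h^2 + (b-k)^2 - r^2 = 36 + 615.04 - 16 = 635.04
disc = B^2-4AC = 17171.4816 - 17171.4816 = 0
disc = 0

1 intersection point (tangent)


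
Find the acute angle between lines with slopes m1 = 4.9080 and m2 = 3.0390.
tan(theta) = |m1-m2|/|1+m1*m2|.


m1-m2 = 1.869
1+m1*m2 = 15.915412
tan(theta) = |1.869/15.915412| = 0.117433
theta = arctan(|1.869/15.915412|) = 6.6978 degrees (acute angle)

6.6978 degrees


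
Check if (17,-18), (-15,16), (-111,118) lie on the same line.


17*(16-118) - 15*(118+ 18) - 111*(-18-16)
= -1734 - 2040 + 3774 = 0

Yes, collinear (determinant = 0)


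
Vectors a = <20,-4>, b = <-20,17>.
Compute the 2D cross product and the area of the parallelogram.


cross = 20*17 + 4*(-20) = 340 - 80 = 260
Parallelogram area = |260| = 260

cross = 260, parallelogram area = 260


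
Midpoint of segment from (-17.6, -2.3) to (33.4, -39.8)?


Mx = (-17.6 + 33.4)/2 = 15.8/2 = 7.9000
My = (-2.3 - 39.8)/2 = -42.1/2 = -21.0500

(7.9000, -21.0500)


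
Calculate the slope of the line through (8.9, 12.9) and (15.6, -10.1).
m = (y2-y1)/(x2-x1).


dy = -10.1 - 12.9 = -23.0
dx = 15.6 - 8.9 = 6.7
m = -23.0/6.7 = -3.4328

m = -3.4328


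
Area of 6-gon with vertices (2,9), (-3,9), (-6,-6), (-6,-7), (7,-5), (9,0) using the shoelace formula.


sum(xi*y_{i+1}) = 2*9 - 3*(-6) - 6*(-7) - 6*(-5) + 7*0 + 9*9 = 189
sum(yi*x_{i+1}) = 9*(-3) + 9*(-6) - 6*(-6) - 7*7 - 5*9 + 0*2 = -139
Area = |189 + 139|/2 = 328/2 = 164.0000

164.0000 sq units


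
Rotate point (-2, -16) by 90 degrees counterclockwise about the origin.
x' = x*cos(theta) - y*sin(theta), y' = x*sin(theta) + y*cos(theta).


cos(90) = 0, sin(90) = 1
x' = -2*0 + 16*1 = 16
y' = -2*1 - 16*0 = -2

(16, -2)


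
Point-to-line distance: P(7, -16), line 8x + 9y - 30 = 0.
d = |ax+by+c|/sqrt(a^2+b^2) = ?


|8*7 + 9*(-16) - 30| = |-118| = 118
sqrt(64 + 81) = sqrt(145) = 12.0416
d = 118/sqrt(145) = 9.7994

9.7994


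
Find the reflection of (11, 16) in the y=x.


Reflection rule for y=x: (y, x)
(11, 16) -> (16, 11)

(16, 11)


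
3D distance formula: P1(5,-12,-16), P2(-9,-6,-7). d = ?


dx=-14, dy=6, dz=9
d = sqrt(196+36+81) = sqrt(313) = 17.6918

17.6918


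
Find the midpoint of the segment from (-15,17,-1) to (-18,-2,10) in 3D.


Mx = (-15- 18)/2 = -16.5000
My = (17- 2)/2 = 7.5000
Mz = (-1+10)/2 = 4.5000

M = (-16.5000, 7.5000, 4.5000)


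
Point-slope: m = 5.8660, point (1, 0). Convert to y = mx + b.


y - 0 = 5.8660(x - 1)
y = 5.8660x + 0 - 5.8660*1
y = 5.8660x - 5.8660

y = 5.8660x - 5.8660


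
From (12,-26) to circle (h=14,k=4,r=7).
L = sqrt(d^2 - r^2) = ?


d = sqrt((12-14)^2 + (-26-4)^2) = sqrt(4+900) = 30.0666
L = sqrt(904.0000 - 49) = sqrt(855.0000) = 29.2404

29.2404


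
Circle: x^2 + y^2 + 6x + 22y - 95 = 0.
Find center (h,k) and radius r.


h = -D/2 = -6/2 = -3
k = -E/2 = -22/2 = -11
r^2 = h^2 + k^2 - F = 9 + 121 + 95 = 225
r = 15

Center (-3, -11), radius = 15


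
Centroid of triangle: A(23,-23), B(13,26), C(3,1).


Gx = (23+13+3)/3 = 39/3 = 13.0000
Gy = (-23+26+1)/3 = 4/3 = 1.3333

G = (13.0000, 1.3333)


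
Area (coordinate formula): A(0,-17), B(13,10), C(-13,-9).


0*(10+ 9) = 0
13*(-9+ 17) = 104
-13*(-17-10) = 351
sum = 455
Area = |455|/2 = 227.5000

227.5000 sq units


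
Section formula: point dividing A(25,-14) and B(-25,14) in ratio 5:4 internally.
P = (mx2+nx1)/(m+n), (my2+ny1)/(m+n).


Px = (5*(-25) + 4*25)/9 = -25/9 = -2.7778
Py = (5*14 + 4*(-14))/9 = 14/9 = 1.5556

P = (-2.7778, 1.5556)


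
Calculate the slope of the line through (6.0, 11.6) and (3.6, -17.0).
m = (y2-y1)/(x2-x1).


dy = -17.0 - 11.6 = -28.6
dx = 3.6 - 6.0 = -2.4
m = -28.6/(-2.4) = 11.9167

m = 11.9167


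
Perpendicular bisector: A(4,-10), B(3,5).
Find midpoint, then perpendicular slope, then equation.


Midpoint = (3.5, -2.5)
Slope of AB = dy/dx = 15/(-1) = -15.0000
Perp slope = -dx/dy = 1/15 = 0.0667
b = My - (perp slope)*Mx = -2.5 + (-1*3.5)/15 = -2.5 - 0.2333 = -2.7333

y = 0.0667x - 2.7333


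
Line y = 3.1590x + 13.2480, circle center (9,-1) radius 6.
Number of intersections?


Substitute y = 3.1590x + 13.2480: (x-9)^2 + (3.1590x+13.2480+ 1)^2 = 36
Expand to Ax^2 + Bx + C = 0, where b-k = 14.248
A = 1+m^2 = 10.979281
B = 2(m(b-k) - h) = 2(3.1590*14.248 - 9) = 72.018864
C = h^2 + (b-k)^2 - r^2 = 81 + 203.005504 - 36 = 248.005504
disc = B^2-4AC = 5186.7168 - 10891.6885 = -5704.9717
disc < 0

0 intersection points


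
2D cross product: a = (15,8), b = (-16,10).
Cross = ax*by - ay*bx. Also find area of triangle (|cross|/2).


cross = 15*10 - 8*(-16) = 150 + 128 = 278
Triangle area = |278|/2 = 278/2 = 139.0000

cross = 278, triangle area = 139.0000


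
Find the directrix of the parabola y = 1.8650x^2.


a = 1.8650
1/(4a) = 0.1340
directrix: y = -0.1340 = -0.1340

y = -0.1340


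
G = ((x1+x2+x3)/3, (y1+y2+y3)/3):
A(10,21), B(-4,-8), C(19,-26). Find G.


Gx = (10- 4+19)/3 = 25/3 = 8.3333
Gy = (21- 8- 26)/3 = -13/3 = -4.3333

G = (8.3333, -4.3333)


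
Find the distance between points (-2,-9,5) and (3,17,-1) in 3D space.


dx=5, dy=26, dz=-6
d = sqrt(25+676+36) = sqrt(737) = 27.1477

27.1477


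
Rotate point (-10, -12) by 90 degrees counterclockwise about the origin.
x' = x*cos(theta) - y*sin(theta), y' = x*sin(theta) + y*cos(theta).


cos(90) = 0, sin(90) = 1
x' = -10*0 + 12*1 = 12
y' = -10*1 - 12*0 = -10

(12, -10)


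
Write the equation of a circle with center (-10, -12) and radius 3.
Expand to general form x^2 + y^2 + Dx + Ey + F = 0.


(x+ 10)^2 + (y+ 12)^2 = 3^2
D = -2h = 20, E = -2k = 24
F = h^2+k^2-r^2 = 100+144-9 = 235

x^2 + y^2 + 20x + 24y + 235 = 0


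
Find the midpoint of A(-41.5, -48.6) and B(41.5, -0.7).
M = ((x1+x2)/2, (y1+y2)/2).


Mx = (-41.5 + 41.5)/2 = 0.0/2 = 0
My = (-48.6 - 0.7)/2 = -49.3/2 = -24.6500

(0, -24.6500)


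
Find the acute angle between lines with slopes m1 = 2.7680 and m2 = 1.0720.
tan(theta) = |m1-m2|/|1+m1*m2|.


m1-m2 = 1.696
1+m1*m2 = 3.967296
tan(theta) = |1.696/3.967296| = 0.427495
theta = arctan(|1.696/3.967296|) = 23.1465 degrees (acute angle)

23.1465 degrees


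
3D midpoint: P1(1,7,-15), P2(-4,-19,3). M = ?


Mx = (1- 4)/2 = -1.5000
My = (7- 19)/2 = -6.0000
Mz = (-15+3)/2 = -6.0000

M = (-1.5000, -6.0000, -6.0000)


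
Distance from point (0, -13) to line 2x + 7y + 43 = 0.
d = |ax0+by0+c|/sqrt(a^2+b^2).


|2*0 + 7*(-13) + 43| = |-48| = 48
sqrt(4 + 49) = sqrt(53) = 7.2801
d = 48/sqrt(53) = 6.5933

6.5933


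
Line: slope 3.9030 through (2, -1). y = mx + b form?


y + 1 = 3.9030(x - 2)
y = 3.9030x - 1 - 3.9030*2
y = 3.9030x - 8.8060

y = 3.9030x - 8.8060


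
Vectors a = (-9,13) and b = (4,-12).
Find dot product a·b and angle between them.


a·b = -9*4 + 13*(-12) = -36 - 156 = -192
|a| = sqrt(81+169) = 15.8114
|b| = sqrt(16+144) = 12.6491
cos(theta) = -192/(sqrt(250)*sqrt(160)) = -192/sqrt(40000) = -0.960000
theta = arccos(-192/sqrt(40000)) = 163.7398 degrees

a·b = -192, theta = 163.7398 deg


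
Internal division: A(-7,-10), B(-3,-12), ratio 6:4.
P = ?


Px = (6*(-3) + 4*(-7))/10 = -46/10 = -4.6000
Py = (6*(-12) + 4*(-10))/10 = -112/10 = -11.2000

P = (-4.6000, -11.2000)


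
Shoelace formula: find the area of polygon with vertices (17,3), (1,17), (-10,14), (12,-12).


sum(xi*y_{i+1}) = 17*17 + 1*14 - 10*(-12) + 12*3 = 459
sum(yi*x_{i+1}) = 3*1 + 17*(-10) + 14*12 - 12*17 = -203
Area = |459 + 203|/2 = 662/2 = 331.0000

331.0000 sq units


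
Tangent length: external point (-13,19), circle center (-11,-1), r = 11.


d = sqrt((-13+ 11)^2 + (19+ 1)^2) = sqrt(4+400) = 20.0998
L = sqrt(404.0000 - 121) = sqrt(283.0000) = 16.8226

16.8226


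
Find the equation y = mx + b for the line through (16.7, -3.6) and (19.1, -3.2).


m = (0.4)/(2.4) = 0.1667
b = y1 - m*x1 = -3.6 - (0.4*16.7)/(2.4) = -3.6 - 2.7833 = -6.3833

y = 0.1667x - 6.3833


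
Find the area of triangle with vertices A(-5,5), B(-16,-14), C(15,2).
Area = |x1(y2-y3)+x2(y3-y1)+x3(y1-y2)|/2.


-5*(-14-2) = 80
-16*(2-5) = 48
15*(5+ 14) = 285
sum = 413
Area = |413|/2 = 206.5000

206.5000 sq units


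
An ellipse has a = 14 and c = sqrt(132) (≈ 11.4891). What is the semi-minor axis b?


b^2 = 14^2 - (sqrt(132))^2 = 196 - 132 = 64
b = sqrt(64) = 8

b = 8


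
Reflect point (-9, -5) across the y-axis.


Reflection rule for y-axis: (-x, y)
(-9, -5) -> (9, -5)

(9, -5)


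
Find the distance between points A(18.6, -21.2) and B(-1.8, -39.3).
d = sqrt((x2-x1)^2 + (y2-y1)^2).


dx = -1.8 - 18.6 = -20.4
dy = -39.3 + 21.2 = -18.1
d = sqrt(416.16 + 327.61) = sqrt(743.77) = 27.2721

27.2721


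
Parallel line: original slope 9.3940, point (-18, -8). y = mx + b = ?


Parallel lines have equal slopes.
m2 = 9.3940
b2 = -8 - 9.3940*(-18) = 161.0920

y = 9.3940x + 161.0920


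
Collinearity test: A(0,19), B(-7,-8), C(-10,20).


0*(-8-20) - 7*(20-19) - 10*(19+ 8)
= 0 - 7 - 270 = -277

No, not collinear (determinant = -277)


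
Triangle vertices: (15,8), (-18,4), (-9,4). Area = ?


15*(4-4) = 0
-18*(4-8) = 72
-9*(8-4) = -36
sum = 36
Area = |36|/2 = 18.0000

18.0000 sq units


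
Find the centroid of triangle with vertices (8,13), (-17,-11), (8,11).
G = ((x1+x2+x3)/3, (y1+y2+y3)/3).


Gx = (8- 17+8)/3 = -1/3 = -0.3333
Gy = (13- 11+11)/3 = 13/3 = 4.3333

G = (-0.3333, 4.3333)


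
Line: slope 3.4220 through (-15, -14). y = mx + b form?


y + 14 = 3.4220(x + 15)
y = 3.4220x - 14 - 3.4220*(-15)
y = 3.4220x + 37.3300

y = 3.4220x + 37.3300


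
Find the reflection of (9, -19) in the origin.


Reflection rule for origin: (-x, -y)
(9, -19) -> (-9, 19)

(-9, 19)


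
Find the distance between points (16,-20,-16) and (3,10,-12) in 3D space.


dx=-13, dy=30, dz=4
d = sqrt(169+900+16) = sqrt(1085) = 32.9393

32.9393


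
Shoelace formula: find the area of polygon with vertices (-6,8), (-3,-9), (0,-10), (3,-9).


sum(xi*y_{i+1}) = -6*(-9) - 3*(-10) + 0*(-9) + 3*8 = 108
sum(yi*x_{i+1}) = 8*(-3) - 9*0 - 10*3 - 9*(-6) = 0
Area = |108 - 0|/2 = 108/2 = 54.0000

54.0000 sq units


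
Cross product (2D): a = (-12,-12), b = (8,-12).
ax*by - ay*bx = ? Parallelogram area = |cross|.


cross = -12*(-12) + 12*8 = 144 + 96 = 240
Parallelogram area = |240| = 240

cross = 240, parallelogram area = 240


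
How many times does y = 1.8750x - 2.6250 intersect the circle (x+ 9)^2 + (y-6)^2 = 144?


Substitute y = 1.8750x - 2.6250: (x+ 9)^2 + (1.8750x- 2.6250-6)^2 = 144
Expand to Ax^2 + Bx + C = 0, where b-k = -8.625
A = 1+m^2 = 4.515625
B = 2(m(b-k) - h) = 2(1.8750*(-8.625) + 9) = -14.34375
C = h^2 + (b-k)^2 - r^2 = 81 + 74.390625 - 144 = 11.390625
disc = B^2-4AC = 205.7432 - 205.7432 = 0
disc = 0

1 intersection point (tangent)


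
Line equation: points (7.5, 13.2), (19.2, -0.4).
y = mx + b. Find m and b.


m = (-13.6)/(11.7) = -1.1624
b = y1 - m*x1 = 13.2 - (-13.6*7.5)/(11.7) = 13.2 + 8.7179 = 21.9179

y = -1.1624x + 21.9179


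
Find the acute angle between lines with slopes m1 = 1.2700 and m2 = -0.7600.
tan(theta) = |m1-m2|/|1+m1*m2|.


m1-m2 = 2.03
1+m1*m2 = 0.0348
tan(theta) = |2.03/0.0348| = 58.333333
theta = arctan(|2.03/0.0348|) = 89.0179 degrees (acute angle)

89.0179 degrees
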